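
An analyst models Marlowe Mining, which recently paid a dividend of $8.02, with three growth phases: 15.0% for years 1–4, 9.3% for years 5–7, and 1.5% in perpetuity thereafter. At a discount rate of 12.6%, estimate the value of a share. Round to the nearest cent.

Three-stage DDM. Project D₁…D_7; terminal Gordon value at t=7 with g = 0.015; discount at r = 0.126.
D_1 = 9.2230
D_2 = 10.6064
D_3 = 12.1974
D_4 = 14.0270
D_5 = 15.3315
D_6 = 16.7574
D_7 = 18.3158
TV_7 = 18.5906/(0.126−0.015) = 167.4824
P₀ = Σ Dₜ/(1+r)ᵗ + TV_7/(1+r)^7 = 131.4789

$131.48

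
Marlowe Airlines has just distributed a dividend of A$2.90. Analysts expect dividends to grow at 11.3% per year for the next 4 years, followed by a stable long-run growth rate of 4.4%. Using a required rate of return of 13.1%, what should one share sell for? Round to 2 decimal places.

A$43.78

Two-stage DDM. Project D₁…D_4 at 0.113, terminal growth 0.044, discount at r = 0.131.
D_1 = 3.2277
D_2 = 3.5924
D_3 = 3.9984
D_4 = 4.4502
Terminal value at t=4: TV = D_5/(r−g) = 4.6460/(0.131−0.044) = 53.4023
P₀ = 3.2277/(1+0.131)^1 + 3.5924/(1+0.131)^2 + 3.9984/(1+0.131)^3 + 4.4502/(1+0.131)^4 + 53.4023/(1+0.131)^4 = 43.7827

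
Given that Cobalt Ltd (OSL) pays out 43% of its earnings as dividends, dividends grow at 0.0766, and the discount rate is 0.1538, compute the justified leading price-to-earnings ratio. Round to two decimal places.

Justified leading P/E = b/(r−g) = 0.43/(0.1538−0.0766) = 5.5699

5.57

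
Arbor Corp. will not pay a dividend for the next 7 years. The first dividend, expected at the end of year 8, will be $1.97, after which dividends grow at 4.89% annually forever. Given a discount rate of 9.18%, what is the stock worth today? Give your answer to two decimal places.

Deferred-dividend DDM. At t=7 the remaining stream is a growing perpetuity with first payment D_8 = 1.97.
V_7 = D_8/(r−g) = 1.97/(0.0918−0.0489) = 45.9207
P₀ = V_7/(1+r)^7 = 45.9207/(1+0.0918)^7 = 24.8317

$24.83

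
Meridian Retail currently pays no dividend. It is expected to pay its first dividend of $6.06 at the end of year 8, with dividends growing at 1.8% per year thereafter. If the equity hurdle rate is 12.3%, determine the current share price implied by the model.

Deferred-dividend DDM. At t=7 the remaining stream is a growing perpetuity with first payment D_8 = 6.06.
V_7 = D_8/(r−g) = 6.06/(0.123−0.018) = 57.7143
P₀ = V_7/(1+r)^7 = 57.7143/(1+0.123)^7 = 25.6227

$25.62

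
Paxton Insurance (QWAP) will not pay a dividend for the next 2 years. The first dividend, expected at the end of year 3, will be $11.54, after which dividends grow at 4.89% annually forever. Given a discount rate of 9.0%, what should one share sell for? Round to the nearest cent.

Deferred-dividend DDM. At t=2 the remaining stream is a growing perpetuity with first payment D_3 = 11.54.
V_2 = D_3/(r−g) = 11.54/(0.09−0.0489) = 280.7786
P₀ = V_2/(1+r)^2 = 280.7786/(1+0.09)^2 = 236.3257

$236.33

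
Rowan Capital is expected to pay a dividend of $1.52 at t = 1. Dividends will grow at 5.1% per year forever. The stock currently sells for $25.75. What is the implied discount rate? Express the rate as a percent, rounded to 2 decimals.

Rearranging the constant-growth DDM: r = D₁/P₀ + g.
r = 1.5200 / 25.75 + 0.051 = 0.05903 + 0.051 = 0.11003

11.00%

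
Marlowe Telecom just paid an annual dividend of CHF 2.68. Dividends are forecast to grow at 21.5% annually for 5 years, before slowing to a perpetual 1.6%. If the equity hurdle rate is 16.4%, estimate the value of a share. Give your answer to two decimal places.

CHF 38.06

Two-stage DDM. Project D₁…D_5 at 0.215, terminal growth 0.016, discount at r = 0.164.
D_1 = 3.2562
D_2 = 3.9563
D_3 = 4.8069
D_4 = 5.8404
D_5 = 7.0960
Terminal value at t=5: TV = D_6/(r−g) = 7.2096/(0.164−0.016) = 48.7134
P₀ = 3.2562/(1+0.164)^1 + 3.9563/(1+0.164)^2 + 4.8069/(1+0.164)^3 + 5.8404/(1+0.164)^4 + 7.0960/(1+0.164)^5 + 48.7134/(1+0.164)^5 = 38.0650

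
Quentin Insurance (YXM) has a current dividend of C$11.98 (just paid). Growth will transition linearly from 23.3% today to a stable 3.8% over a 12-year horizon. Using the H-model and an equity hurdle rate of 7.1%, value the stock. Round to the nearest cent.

H-model: P₀ = D₀[(1+g_L) + H(g_S−g_L)]/(r−g_L), with H = 12/2 = 6.
P₀ = 11.98 × [(1+0.038) + 6×(0.233−0.038)] / (0.071−0.038)
   = 11.98 × 2.2080 / 0.033 = 801.5709

C$801.57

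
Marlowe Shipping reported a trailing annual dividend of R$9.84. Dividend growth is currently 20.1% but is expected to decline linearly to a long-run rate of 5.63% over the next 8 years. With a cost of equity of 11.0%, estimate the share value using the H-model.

H-model: P₀ = D₀[(1+g_L) + H(g_S−g_L)]/(r−g_L), with H = 8/2 = 4.
P₀ = 9.84 × [(1+0.0563) + 4×(0.201−0.0563)] / (0.11−0.0563)
   = 9.84 × 1.6351 / 0.0537 = 299.6161

R$299.62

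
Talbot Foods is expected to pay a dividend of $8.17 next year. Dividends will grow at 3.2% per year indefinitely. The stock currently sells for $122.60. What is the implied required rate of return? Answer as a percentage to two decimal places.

9.86%

Rearranging the constant-growth DDM: r = D₁/P₀ + g.
r = 8.1700 / 122.60 + 0.032 = 0.06664 + 0.032 = 0.09864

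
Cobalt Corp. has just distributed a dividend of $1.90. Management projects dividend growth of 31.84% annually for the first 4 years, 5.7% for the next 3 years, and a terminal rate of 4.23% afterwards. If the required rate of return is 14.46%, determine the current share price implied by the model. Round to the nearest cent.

Three-stage DDM. Project D₁…D_7; terminal Gordon value at t=7 with g = 0.0423; discount at r = 0.1446.
D_1 = 2.5050
D_2 = 3.3025
D_3 = 4.3541
D_4 = 5.7404
D_5 = 6.0676
D_6 = 6.4135
D_7 = 6.7790
TV_7 = 7.0658/(0.1446−0.0423) = 69.0692
P₀ = Σ Dₜ/(1+r)ᵗ + TV_7/(1+r)^7 = 46.3673

$46.37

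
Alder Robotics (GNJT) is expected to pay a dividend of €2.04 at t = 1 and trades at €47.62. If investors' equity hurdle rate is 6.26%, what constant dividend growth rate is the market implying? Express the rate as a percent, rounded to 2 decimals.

1.98%

From P₀ = D₁/(r − g), the implied growth is g = r − D₁/P₀.
g = 0.0626 − 2.04/47.62 = 0.0626 − 0.04284 = 0.01976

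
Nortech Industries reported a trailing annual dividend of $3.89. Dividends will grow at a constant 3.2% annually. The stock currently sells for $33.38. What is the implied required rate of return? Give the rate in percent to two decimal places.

15.23%

Rearranging the constant-growth DDM: r = D₁/P₀ + g.
D₁ = 3.89 × (1 + 0.032) = 4.0145.
r = 4.0145 / 33.38 + 0.032 = 0.12027 + 0.032 = 0.15227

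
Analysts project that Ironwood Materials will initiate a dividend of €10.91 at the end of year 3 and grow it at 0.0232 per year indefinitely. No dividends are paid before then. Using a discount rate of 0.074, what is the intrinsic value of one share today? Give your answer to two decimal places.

Deferred-dividend DDM. At t=2 the remaining stream is a growing perpetuity with first payment D_3 = 10.91.
V_2 = D_3/(r−g) = 10.91/(0.074−0.0232) = 214.7638
P₀ = V_2/(1+r)^2 = 214.7638/(1+0.074)^2 = 186.1883

€186.19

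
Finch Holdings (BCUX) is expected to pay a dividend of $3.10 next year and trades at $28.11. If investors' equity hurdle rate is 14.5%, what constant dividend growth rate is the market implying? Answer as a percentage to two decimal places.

From P₀ = D₁/(r − g), the implied growth is g = r − D₁/P₀.
g = 0.145 − 3.10/28.11 = 0.145 − 0.11028 = 0.03472

3.47%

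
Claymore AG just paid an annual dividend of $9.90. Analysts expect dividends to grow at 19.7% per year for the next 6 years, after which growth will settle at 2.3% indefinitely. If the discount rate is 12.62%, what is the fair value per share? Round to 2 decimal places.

$215.41

Two-stage DDM. Project D₁…D_6 at 0.197, terminal growth 0.023, discount at r = 0.1262.
D_1 = 11.8503
D_2 = 14.1848
D_3 = 16.9792
D_4 = 20.3241
D_5 = 24.3280
D_6 = 29.1206
Terminal value at t=6: TV = D_7/(r−g) = 29.7904/(0.1262−0.023) = 288.6663
P₀ = 11.8503/(1+0.1262)^1 + 14.1848/(1+0.1262)^2 + 16.9792/(1+0.1262)^3 + 20.3241/(1+0.1262)^4 + 24.3280/(1+0.1262)^5 + 29.1206/(1+0.1262)^6 + 288.6663/(1+0.1262)^6 = 215.4113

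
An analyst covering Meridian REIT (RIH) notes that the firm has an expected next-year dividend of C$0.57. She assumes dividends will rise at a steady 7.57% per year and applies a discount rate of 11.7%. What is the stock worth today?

Gordon growth model: P₀ = D₁/(r − g), with D₁ = 0.57 given directly.
P₀ = 0.5700 / (0.117 − 0.0757) = 0.5700 / 0.0413 = 13.8015

C$13.80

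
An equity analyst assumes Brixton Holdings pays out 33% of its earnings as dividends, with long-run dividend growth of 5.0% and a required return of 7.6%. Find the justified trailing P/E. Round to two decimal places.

13.33

Justified trailing P/E = b(1+g)/(r−g) = 0.33×(1+0.05)/(0.076−0.05) = 13.3269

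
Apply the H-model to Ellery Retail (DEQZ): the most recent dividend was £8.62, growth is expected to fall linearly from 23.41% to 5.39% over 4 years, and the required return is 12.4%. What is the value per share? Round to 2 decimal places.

H-model: P₀ = D₀[(1+g_L) + H(g_S−g_L)]/(r−g_L), with H = 4/2 = 2.
P₀ = 8.62 × [(1+0.0539) + 2×(0.2341−0.0539)] / (0.124−0.0539)
   = 8.62 × 1.4143 / 0.0701 = 173.9125

£173.91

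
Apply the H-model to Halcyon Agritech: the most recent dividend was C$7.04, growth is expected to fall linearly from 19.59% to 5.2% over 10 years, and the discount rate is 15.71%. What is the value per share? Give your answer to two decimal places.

C$118.66

H-model: P₀ = D₀[(1+g_L) + H(g_S−g_L)]/(r−g_L), with H = 10/2 = 5.
P₀ = 7.04 × [(1+0.052) + 5×(0.1959−0.052)] / (0.1571−0.052)
   = 7.04 × 1.7715 / 0.1051 = 118.6618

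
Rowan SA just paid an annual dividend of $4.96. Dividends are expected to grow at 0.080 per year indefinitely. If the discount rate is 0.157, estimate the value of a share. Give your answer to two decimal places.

$69.57

Gordon growth model: P₀ = D₁/(r − g). D₁ = 4.96 × (1 + 0.08) = 5.3568.
P₀ = 5.3568 / (0.157 − 0.08) = 5.3568 / 0.077 = 69.5688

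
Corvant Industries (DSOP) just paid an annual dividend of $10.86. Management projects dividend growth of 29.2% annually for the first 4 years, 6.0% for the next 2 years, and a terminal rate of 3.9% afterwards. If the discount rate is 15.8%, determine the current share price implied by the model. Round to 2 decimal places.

$210.17

Three-stage DDM. Project D₁…D_6; terminal Gordon value at t=6 with g = 0.039; discount at r = 0.158.
D_1 = 14.0311
D_2 = 18.1282
D_3 = 23.4216
D_4 = 30.2608
D_5 = 32.0764
D_6 = 34.0010
TV_6 = 35.3270/(0.158−0.039) = 296.8658
P₀ = Σ Dₜ/(1+r)ᵗ + TV_6/(1+r)^6 = 210.1665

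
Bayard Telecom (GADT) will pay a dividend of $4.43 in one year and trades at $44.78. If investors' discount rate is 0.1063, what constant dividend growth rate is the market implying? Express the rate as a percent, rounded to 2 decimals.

0.74%

From P₀ = D₁/(r − g), the implied growth is g = r − D₁/P₀.
g = 0.1063 − 4.43/44.78 = 0.1063 − 0.09893 = 0.00737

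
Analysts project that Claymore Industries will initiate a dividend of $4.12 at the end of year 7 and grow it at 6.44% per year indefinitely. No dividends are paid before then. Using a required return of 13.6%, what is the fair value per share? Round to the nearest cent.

$26.77

Deferred-dividend DDM. At t=6 the remaining stream is a growing perpetuity with first payment D_7 = 4.12.
V_6 = D_7/(r−g) = 4.12/(0.136−0.0644) = 57.5419
P₀ = V_6/(1+r)^6 = 57.5419/(1+0.136)^6 = 26.7741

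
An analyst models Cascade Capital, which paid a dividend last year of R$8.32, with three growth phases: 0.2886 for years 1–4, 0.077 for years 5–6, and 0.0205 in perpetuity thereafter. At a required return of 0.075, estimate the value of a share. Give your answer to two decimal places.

Three-stage DDM. Project D₁…D_6; terminal Gordon value at t=6 with g = 0.0205; discount at r = 0.075.
D_1 = 10.7212
D_2 = 13.8153
D_3 = 17.8024
D_4 = 22.9401
D_5 = 24.7065
D_6 = 26.6089
TV_6 = 27.1544/(0.075−0.0205) = 498.2459
P₀ = Σ Dₜ/(1+r)ᵗ + TV_6/(1+r)^6 = 410.7310

R$410.73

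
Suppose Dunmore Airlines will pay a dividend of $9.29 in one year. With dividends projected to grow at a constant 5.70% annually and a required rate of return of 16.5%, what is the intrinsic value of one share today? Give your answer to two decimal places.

$86.02

Gordon growth model: P₀ = D₁/(r − g), with D₁ = 9.29 given directly.
P₀ = 9.2900 / (0.165 − 0.057) = 9.2900 / 0.108 = 86.0185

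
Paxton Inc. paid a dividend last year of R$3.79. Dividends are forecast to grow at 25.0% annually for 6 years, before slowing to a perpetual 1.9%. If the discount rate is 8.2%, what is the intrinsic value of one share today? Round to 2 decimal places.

Two-stage DDM. Project D₁…D_6 at 0.25, terminal growth 0.019, discount at r = 0.082.
D_1 = 4.7375
D_2 = 5.9219
D_3 = 7.4023
D_4 = 9.2529
D_5 = 11.5662
D_6 = 14.4577
Terminal value at t=6: TV = D_7/(r−g) = 14.7324/(0.082−0.019) = 233.8476
P₀ = 4.7375/(1+0.082)^1 + 5.9219/(1+0.082)^2 + 7.4023/(1+0.082)^3 + 9.2529/(1+0.082)^4 + 11.5662/(1+0.082)^5 + 14.4577/(1+0.082)^6 + 233.8476/(1+0.082)^6 = 184.5778

R$184.58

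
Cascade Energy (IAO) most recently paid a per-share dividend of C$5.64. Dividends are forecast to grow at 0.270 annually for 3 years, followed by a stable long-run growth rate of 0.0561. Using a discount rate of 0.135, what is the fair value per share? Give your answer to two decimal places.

C$127.04

Two-stage DDM. Project D₁…D_3 at 0.27, terminal growth 0.0561, discount at r = 0.135.
D_1 = 7.1628
D_2 = 9.0968
D_3 = 11.5529
Terminal value at t=3: TV = D_4/(r−g) = 12.2010/(0.135−0.0561) = 154.6387
P₀ = 7.1628/(1+0.135)^1 + 9.0968/(1+0.135)^2 + 11.5529/(1+0.135)^3 + 154.6387/(1+0.135)^3 = 127.0359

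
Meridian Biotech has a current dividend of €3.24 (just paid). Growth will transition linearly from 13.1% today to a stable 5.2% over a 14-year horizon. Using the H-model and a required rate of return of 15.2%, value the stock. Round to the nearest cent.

H-model: P₀ = D₀[(1+g_L) + H(g_S−g_L)]/(r−g_L), with H = 14/2 = 7.
P₀ = 3.24 × [(1+0.052) + 7×(0.131−0.052)] / (0.152−0.052)
   = 3.24 × 1.6050 / 0.1 = 52.0020

€52.00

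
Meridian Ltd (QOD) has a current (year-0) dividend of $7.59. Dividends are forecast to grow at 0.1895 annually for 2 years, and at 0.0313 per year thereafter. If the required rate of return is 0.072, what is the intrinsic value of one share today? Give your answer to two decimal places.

$254.56

Two-stage DDM. Project D₁…D_2 at 0.1895, terminal growth 0.0313, discount at r = 0.072.
D_1 = 9.0283
D_2 = 10.7392
Terminal value at t=2: TV = D_3/(r−g) = 11.0753/(0.072−0.0313) = 272.1205
P₀ = 9.0283/(1+0.072)^1 + 10.7392/(1+0.072)^2 + 272.1205/(1+0.072)^2 = 254.5615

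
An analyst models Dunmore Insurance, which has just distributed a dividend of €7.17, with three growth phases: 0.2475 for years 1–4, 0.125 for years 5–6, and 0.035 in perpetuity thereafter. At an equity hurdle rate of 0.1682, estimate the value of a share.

€118.71

Three-stage DDM. Project D₁…D_6; terminal Gordon value at t=6 with g = 0.035; discount at r = 0.1682.
D_1 = 8.9446
D_2 = 11.1584
D_3 = 13.9201
D_4 = 17.3653
D_5 = 19.5359
D_6 = 21.9779
TV_6 = 22.7471/(0.1682−0.035) = 170.7743
P₀ = Σ Dₜ/(1+r)ᵗ + TV_6/(1+r)^6 = 118.7080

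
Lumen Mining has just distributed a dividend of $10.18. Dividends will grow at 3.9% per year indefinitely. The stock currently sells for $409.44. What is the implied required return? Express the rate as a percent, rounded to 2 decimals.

Rearranging the constant-growth DDM: r = D₁/P₀ + g.
D₁ = 10.18 × (1 + 0.039) = 10.5770.
r = 10.5770 / 409.44 + 0.039 = 0.02583 + 0.039 = 0.06483

6.48%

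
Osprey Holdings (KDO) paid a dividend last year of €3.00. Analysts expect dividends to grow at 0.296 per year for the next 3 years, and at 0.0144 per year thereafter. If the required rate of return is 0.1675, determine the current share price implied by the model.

Two-stage DDM. Project D₁…D_3 at 0.296, terminal growth 0.0144, discount at r = 0.1675.
D_1 = 3.8880
D_2 = 5.0388
D_3 = 6.5303
Terminal value at t=3: TV = D_4/(r−g) = 6.6244/(0.1675−0.0144) = 43.2683
P₀ = 3.8880/(1+0.1675)^1 + 5.0388/(1+0.1675)^2 + 6.5303/(1+0.1675)^3 + 43.2683/(1+0.1675)^3 = 38.3199

€38.32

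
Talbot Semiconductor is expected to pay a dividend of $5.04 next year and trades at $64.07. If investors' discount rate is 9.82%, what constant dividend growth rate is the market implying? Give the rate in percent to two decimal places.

1.95%

From P₀ = D₁/(r − g), the implied growth is g = r − D₁/P₀.
g = 0.0982 − 5.04/64.07 = 0.0982 − 0.07866 = 0.01954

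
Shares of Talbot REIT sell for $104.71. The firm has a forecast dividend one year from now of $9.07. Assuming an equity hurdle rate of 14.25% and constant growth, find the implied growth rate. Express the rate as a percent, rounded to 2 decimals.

5.59%

From P₀ = D₁/(r − g), the implied growth is g = r − D₁/P₀.
g = 0.1425 − 9.07/104.71 = 0.1425 − 0.08662 = 0.05588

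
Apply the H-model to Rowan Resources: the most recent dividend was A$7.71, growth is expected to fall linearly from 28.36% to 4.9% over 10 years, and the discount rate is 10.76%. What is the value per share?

A$292.35

H-model: P₀ = D₀[(1+g_L) + H(g_S−g_L)]/(r−g_L), with H = 10/2 = 5.
P₀ = 7.71 × [(1+0.049) + 5×(0.2836−0.049)] / (0.1076−0.049)
   = 7.71 × 2.2220 / 0.0586 = 292.3485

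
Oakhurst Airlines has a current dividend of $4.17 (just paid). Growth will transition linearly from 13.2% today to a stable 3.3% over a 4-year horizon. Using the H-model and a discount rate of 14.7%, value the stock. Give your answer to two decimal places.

$45.03

H-model: P₀ = D₀[(1+g_L) + H(g_S−g_L)]/(r−g_L), with H = 4/2 = 2.
P₀ = 4.17 × [(1+0.033) + 2×(0.132−0.033)] / (0.147−0.033)
   = 4.17 × 1.2310 / 0.114 = 45.0287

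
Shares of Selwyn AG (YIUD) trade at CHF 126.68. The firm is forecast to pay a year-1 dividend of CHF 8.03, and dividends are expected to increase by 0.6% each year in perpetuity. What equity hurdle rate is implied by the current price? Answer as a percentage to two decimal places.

Rearranging the constant-growth DDM: r = D₁/P₀ + g.
r = 8.0300 / 126.68 + 0.006 = 0.06339 + 0.006 = 0.06939

6.94%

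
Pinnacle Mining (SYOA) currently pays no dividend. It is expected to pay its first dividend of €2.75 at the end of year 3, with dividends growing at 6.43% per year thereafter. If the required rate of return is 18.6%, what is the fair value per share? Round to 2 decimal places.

Deferred-dividend DDM. At t=2 the remaining stream is a growing perpetuity with first payment D_3 = 2.75.
V_2 = D_3/(r−g) = 2.75/(0.186−0.0643) = 22.5965
P₀ = V_2/(1+r)^2 = 22.5965/(1+0.186)^2 = 16.0647

€16.06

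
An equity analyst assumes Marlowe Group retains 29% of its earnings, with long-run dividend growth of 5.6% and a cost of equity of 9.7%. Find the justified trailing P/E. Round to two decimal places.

Payout ratio b = 1 − 0.29 = 0.71.
Justified trailing P/E = b(1+g)/(r−g) = 0.71×(1+0.056)/(0.097−0.056) = 18.2868

18.29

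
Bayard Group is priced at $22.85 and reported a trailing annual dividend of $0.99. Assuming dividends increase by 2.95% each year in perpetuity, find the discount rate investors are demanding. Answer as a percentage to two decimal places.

Rearranging the constant-growth DDM: r = D₁/P₀ + g.
D₁ = 0.99 × (1 + 0.0295) = 1.0192.
r = 1.0192 / 22.85 + 0.0295 = 0.04460 + 0.0295 = 0.07410

7.41%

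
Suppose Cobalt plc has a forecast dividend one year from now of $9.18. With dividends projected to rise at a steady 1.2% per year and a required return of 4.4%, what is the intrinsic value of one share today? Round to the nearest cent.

Gordon growth model: P₀ = D₁/(r − g), with D₁ = 9.18 given directly.
P₀ = 9.1800 / (0.044 − 0.012) = 9.1800 / 0.032 = 286.8750

$286.88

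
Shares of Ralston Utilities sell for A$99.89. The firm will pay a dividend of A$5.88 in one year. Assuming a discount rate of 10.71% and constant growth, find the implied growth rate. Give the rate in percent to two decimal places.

4.82%

From P₀ = D₁/(r − g), the implied growth is g = r − D₁/P₀.
g = 0.1071 − 5.88/99.89 = 0.1071 − 0.05886 = 0.04824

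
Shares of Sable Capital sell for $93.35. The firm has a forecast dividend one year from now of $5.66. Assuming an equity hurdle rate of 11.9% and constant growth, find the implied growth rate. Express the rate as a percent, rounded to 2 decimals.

From P₀ = D₁/(r − g), the implied growth is g = r − D₁/P₀.
g = 0.119 − 5.66/93.35 = 0.119 − 0.06063 = 0.05837

5.84%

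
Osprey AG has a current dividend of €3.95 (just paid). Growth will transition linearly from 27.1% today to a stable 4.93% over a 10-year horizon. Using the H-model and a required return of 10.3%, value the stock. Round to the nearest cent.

H-model: P₀ = D₀[(1+g_L) + H(g_S−g_L)]/(r−g_L), with H = 10/2 = 5.
P₀ = 3.95 × [(1+0.0493) + 5×(0.271−0.0493)] / (0.103−0.0493)
   = 3.95 × 2.1578 / 0.0537 = 158.7209

€158.72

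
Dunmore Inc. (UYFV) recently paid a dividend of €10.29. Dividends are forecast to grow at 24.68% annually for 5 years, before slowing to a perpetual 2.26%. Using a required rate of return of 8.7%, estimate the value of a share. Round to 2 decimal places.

Two-stage DDM. Project D₁…D_5 at 0.2468, terminal growth 0.0226, discount at r = 0.087.
D_1 = 12.8296
D_2 = 15.9959
D_3 = 19.9437
D_4 = 24.8658
D_5 = 31.0027
Terminal value at t=5: TV = D_6/(r−g) = 31.7033/(0.087−0.0226) = 492.2880
P₀ = 12.8296/(1+0.087)^1 + 15.9959/(1+0.087)^2 + 19.9437/(1+0.087)^3 + 24.8658/(1+0.087)^4 + 31.0027/(1+0.087)^5 + 492.2880/(1+0.087)^5 = 403.5017

€403.50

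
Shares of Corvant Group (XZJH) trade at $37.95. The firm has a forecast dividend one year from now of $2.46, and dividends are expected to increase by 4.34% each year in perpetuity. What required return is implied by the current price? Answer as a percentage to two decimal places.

Rearranging the constant-growth DDM: r = D₁/P₀ + g.
r = 2.4600 / 37.95 + 0.0434 = 0.06482 + 0.0434 = 0.10822

10.82%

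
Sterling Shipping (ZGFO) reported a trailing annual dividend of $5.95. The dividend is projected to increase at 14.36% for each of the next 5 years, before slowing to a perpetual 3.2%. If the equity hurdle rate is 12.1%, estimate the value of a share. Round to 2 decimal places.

$107.83

Two-stage DDM. Project D₁…D_5 at 0.1436, terminal growth 0.032, discount at r = 0.121.
D_1 = 6.8044
D_2 = 7.7815
D_3 = 8.8990
D_4 = 10.1769
D_5 = 11.6383
Terminal value at t=5: TV = D_6/(r−g) = 12.0107/(0.121−0.032) = 134.9514
P₀ = 6.8044/(1+0.121)^1 + 7.7815/(1+0.121)^2 + 8.8990/(1+0.121)^3 + 10.1769/(1+0.121)^4 + 11.6383/(1+0.121)^5 + 134.9514/(1+0.121)^5 = 107.8325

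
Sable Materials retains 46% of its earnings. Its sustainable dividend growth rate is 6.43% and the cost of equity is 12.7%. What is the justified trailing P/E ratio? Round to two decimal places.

9.17

Payout ratio b = 1 − 0.46 = 0.54.
Justified trailing P/E = b(1+g)/(r−g) = 0.54×(1+0.0643)/(0.127−0.0643) = 9.1662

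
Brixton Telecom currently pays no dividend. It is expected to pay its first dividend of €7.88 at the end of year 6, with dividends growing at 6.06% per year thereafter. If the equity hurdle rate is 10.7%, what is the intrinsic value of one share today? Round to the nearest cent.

Deferred-dividend DDM. At t=5 the remaining stream is a growing perpetuity with first payment D_6 = 7.88.
V_5 = D_6/(r−g) = 7.88/(0.107−0.0606) = 169.8276
P₀ = V_5/(1+r)^5 = 169.8276/(1+0.107)^5 = 102.1575

€102.16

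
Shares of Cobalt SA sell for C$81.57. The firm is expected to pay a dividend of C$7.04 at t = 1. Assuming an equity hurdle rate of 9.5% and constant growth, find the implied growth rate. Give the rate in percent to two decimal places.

From P₀ = D₁/(r − g), the implied growth is g = r − D₁/P₀.
g = 0.095 − 7.04/81.57 = 0.095 − 0.08631 = 0.00869

0.87%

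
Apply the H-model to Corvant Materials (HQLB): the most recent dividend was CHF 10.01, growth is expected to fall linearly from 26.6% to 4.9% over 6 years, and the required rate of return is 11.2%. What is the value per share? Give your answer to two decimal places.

CHF 270.11

H-model: P₀ = D₀[(1+g_L) + H(g_S−g_L)]/(r−g_L), with H = 6/2 = 3.
P₀ = 10.01 × [(1+0.049) + 3×(0.266−0.049)] / (0.112−0.049)
   = 10.01 × 1.7000 / 0.063 = 270.1111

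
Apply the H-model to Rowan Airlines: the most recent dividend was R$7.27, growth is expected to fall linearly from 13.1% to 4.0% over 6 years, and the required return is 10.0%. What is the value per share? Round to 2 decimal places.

R$159.09

H-model: P₀ = D₀[(1+g_L) + H(g_S−g_L)]/(r−g_L), with H = 6/2 = 3.
P₀ = 7.27 × [(1+0.04) + 3×(0.131−0.04)] / (0.1−0.04)
   = 7.27 × 1.3130 / 0.06 = 159.0918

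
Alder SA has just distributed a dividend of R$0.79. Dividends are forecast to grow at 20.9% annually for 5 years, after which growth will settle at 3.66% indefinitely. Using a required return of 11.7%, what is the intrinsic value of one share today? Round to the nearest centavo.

Two-stage DDM. Project D₁…D_5 at 0.209, terminal growth 0.0366, discount at r = 0.117.
D_1 = 0.9551
D_2 = 1.1547
D_3 = 1.3961
D_4 = 1.6878
D_5 = 2.0406
Terminal value at t=5: TV = D_6/(r−g) = 2.1153/(0.117−0.0366) = 26.3096
P₀ = 0.9551/(1+0.117)^1 + 1.1547/(1+0.117)^2 + 1.3961/(1+0.117)^3 + 1.6878/(1+0.117)^4 + 2.0406/(1+0.117)^5 + 26.3096/(1+0.117)^5 = 20.1703

R$20.17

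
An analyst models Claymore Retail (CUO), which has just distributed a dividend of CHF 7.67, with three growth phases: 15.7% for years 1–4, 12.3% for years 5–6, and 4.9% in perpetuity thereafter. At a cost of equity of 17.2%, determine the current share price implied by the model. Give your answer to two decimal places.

CHF 100.42

Three-stage DDM. Project D₁…D_6; terminal Gordon value at t=6 with g = 0.049; discount at r = 0.172.
D_1 = 8.8742
D_2 = 10.2674
D_3 = 11.8794
D_4 = 13.7445
D_5 = 15.4351
D_6 = 17.3336
TV_6 = 18.1829/(0.172−0.049) = 147.8287
P₀ = Σ Dₜ/(1+r)ᵗ + TV_6/(1+r)^6 = 100.4213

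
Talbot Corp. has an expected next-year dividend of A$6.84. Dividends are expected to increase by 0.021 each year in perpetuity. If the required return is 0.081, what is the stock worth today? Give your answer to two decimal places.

Gordon growth model: P₀ = D₁/(r − g), with D₁ = 6.84 given directly.
P₀ = 6.8400 / (0.081 − 0.021) = 6.8400 / 0.06 = 114.0000

A$114.00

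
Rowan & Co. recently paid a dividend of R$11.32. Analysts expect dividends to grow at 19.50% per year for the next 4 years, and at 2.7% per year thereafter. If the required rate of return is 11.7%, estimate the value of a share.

Two-stage DDM. Project D₁…D_4 at 0.195, terminal growth 0.027, discount at r = 0.117.
D_1 = 13.5274
D_2 = 16.1652
D_3 = 19.3175
D_4 = 23.0844
Terminal value at t=4: TV = D_5/(r−g) = 23.7076/(0.117−0.027) = 263.4183
P₀ = 13.5274/(1+0.117)^1 + 16.1652/(1+0.117)^2 + 19.3175/(1+0.117)^3 + 23.0844/(1+0.117)^4 + 263.4183/(1+0.117)^4 = 222.9691

R$222.97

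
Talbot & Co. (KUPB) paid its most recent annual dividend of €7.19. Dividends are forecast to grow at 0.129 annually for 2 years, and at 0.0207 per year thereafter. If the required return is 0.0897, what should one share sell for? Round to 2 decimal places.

€129.34

Two-stage DDM. Project D₁…D_2 at 0.129, terminal growth 0.0207, discount at r = 0.0897.
D_1 = 8.1175
D_2 = 9.1647
Terminal value at t=2: TV = D_3/(r−g) = 9.3544/(0.0897−0.0207) = 135.5707
P₀ = 8.1175/(1+0.0897)^1 + 9.1647/(1+0.0897)^2 + 135.5707/(1+0.0897)^2 = 129.3372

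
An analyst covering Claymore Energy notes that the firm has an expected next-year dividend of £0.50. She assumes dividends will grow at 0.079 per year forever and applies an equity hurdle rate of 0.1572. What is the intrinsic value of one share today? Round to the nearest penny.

£6.39

Gordon growth model: P₀ = D₁/(r − g), with D₁ = 0.50 given directly.
P₀ = 0.5000 / (0.1572 − 0.079) = 0.5000 / 0.0782 = 6.3939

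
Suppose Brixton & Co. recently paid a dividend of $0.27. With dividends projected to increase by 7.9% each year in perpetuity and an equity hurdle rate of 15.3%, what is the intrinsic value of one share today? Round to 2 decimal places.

Gordon growth model: P₀ = D₁/(r − g). D₁ = 0.27 × (1 + 0.079) = 0.2913.
P₀ = 0.2913 / (0.153 − 0.079) = 0.2913 / 0.074 = 3.9369

$3.94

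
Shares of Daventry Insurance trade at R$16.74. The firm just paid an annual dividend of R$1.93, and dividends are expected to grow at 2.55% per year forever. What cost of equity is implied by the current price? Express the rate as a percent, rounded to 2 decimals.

14.37%

Rearranging the constant-growth DDM: r = D₁/P₀ + g.
D₁ = 1.93 × (1 + 0.0255) = 1.9792.
r = 1.9792 / 16.74 + 0.0255 = 0.11823 + 0.0255 = 0.14373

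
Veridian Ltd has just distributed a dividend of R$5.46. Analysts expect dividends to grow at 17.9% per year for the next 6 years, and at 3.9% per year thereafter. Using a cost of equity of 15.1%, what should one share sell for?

Two-stage DDM. Project D₁…D_6 at 0.179, terminal growth 0.039, discount at r = 0.151.
D_1 = 6.4373
D_2 = 7.5896
D_3 = 8.9482
D_4 = 10.5499
D_5 = 12.4383
D_6 = 14.6648
Terminal value at t=6: TV = D_7/(r−g) = 15.2367/(0.151−0.039) = 136.0420
P₀ = 6.4373/(1+0.151)^1 + 7.5896/(1+0.151)^2 + 8.9482/(1+0.151)^3 + 10.5499/(1+0.151)^4 + 12.4383/(1+0.151)^5 + 14.6648/(1+0.151)^6 + 136.0420/(1+0.151)^6 = 94.1740

R$94.17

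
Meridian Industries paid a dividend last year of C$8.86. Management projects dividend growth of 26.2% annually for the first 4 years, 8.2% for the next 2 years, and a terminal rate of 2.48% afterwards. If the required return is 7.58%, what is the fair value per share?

Three-stage DDM. Project D₁…D_6; terminal Gordon value at t=6 with g = 0.0248; discount at r = 0.0758.
D_1 = 11.1813
D_2 = 14.1108
D_3 = 17.8079
D_4 = 22.4735
D_5 = 24.3164
D_6 = 26.3103
TV_6 = 26.9628/(0.0758−0.0248) = 528.6821
P₀ = Σ Dₜ/(1+r)ᵗ + TV_6/(1+r)^6 = 428.5538

C$428.55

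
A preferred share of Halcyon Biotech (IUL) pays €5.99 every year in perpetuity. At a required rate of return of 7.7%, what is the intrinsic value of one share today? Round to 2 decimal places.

€77.79

Zero-growth DDM (perpetuity): P₀ = D/r = 5.99 / 0.077 = 77.7922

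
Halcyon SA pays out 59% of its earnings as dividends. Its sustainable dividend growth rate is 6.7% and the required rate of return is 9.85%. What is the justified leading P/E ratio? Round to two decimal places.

Justified leading P/E = b/(r−g) = 0.59/(0.0985−0.067) = 18.7302

18.73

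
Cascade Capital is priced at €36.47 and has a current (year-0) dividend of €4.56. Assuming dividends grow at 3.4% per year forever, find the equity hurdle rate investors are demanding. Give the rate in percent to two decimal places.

Rearranging the constant-growth DDM: r = D₁/P₀ + g.
D₁ = 4.56 × (1 + 0.034) = 4.7150.
r = 4.7150 / 36.47 + 0.034 = 0.12929 + 0.034 = 0.16329

16.33%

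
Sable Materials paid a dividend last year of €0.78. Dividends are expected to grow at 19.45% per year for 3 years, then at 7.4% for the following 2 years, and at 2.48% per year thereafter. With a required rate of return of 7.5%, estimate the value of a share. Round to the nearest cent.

€26.84

Three-stage DDM. Project D₁…D_5; terminal Gordon value at t=5 with g = 0.0248; discount at r = 0.075.
D_1 = 0.9317
D_2 = 1.1129
D_3 = 1.3294
D_4 = 1.4278
D_5 = 1.5334
TV_5 = 1.5715/(0.075−0.0248) = 31.3038
P₀ = Σ Dₜ/(1+r)ᵗ + TV_5/(1+r)^5 = 26.8420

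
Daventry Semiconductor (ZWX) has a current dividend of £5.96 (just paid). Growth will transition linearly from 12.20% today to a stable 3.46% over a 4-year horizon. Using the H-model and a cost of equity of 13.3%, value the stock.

H-model: P₀ = D₀[(1+g_L) + H(g_S−g_L)]/(r−g_L), with H = 4/2 = 2.
P₀ = 5.96 × [(1+0.0346) + 2×(0.122−0.0346)] / (0.133−0.0346)
   = 5.96 × 1.2094 / 0.0984 = 73.2523

£73.25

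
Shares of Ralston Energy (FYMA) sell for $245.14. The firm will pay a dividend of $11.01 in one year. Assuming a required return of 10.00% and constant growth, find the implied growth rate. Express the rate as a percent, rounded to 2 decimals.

From P₀ = D₁/(r − g), the implied growth is g = r − D₁/P₀.
g = 0.1 − 11.01/245.14 = 0.1 − 0.04491 = 0.05509

5.51%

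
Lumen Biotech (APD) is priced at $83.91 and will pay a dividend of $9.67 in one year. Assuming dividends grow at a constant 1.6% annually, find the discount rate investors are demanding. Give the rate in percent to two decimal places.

13.12%

Rearranging the constant-growth DDM: r = D₁/P₀ + g.
r = 9.6700 / 83.91 + 0.016 = 0.11524 + 0.016 = 0.13124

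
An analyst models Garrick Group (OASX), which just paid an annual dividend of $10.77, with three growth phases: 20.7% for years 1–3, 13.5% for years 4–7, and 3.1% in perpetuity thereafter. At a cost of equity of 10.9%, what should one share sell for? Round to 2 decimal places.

$298.59

Three-stage DDM. Project D₁…D_7; terminal Gordon value at t=7 with g = 0.031; discount at r = 0.109.
D_1 = 12.9994
D_2 = 15.6903
D_3 = 18.9381
D_4 = 21.4948
D_5 = 24.3966
D_6 = 27.6901
D_7 = 31.4283
TV_7 = 32.4026/(0.109−0.031) = 415.4177
P₀ = Σ Dₜ/(1+r)ᵗ + TV_7/(1+r)^7 = 298.5921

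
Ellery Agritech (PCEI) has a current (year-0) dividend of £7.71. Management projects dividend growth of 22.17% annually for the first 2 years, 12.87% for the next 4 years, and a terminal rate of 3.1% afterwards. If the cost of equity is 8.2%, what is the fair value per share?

£297.58

Three-stage DDM. Project D₁…D_6; terminal Gordon value at t=6 with g = 0.031; discount at r = 0.082.
D_1 = 9.4193
D_2 = 11.5076
D_3 = 12.9886
D_4 = 14.6602
D_5 = 16.5470
D_6 = 18.6766
TV_6 = 19.2556/(0.082−0.031) = 377.5601
P₀ = Σ Dₜ/(1+r)ᵗ + TV_6/(1+r)^6 = 297.5826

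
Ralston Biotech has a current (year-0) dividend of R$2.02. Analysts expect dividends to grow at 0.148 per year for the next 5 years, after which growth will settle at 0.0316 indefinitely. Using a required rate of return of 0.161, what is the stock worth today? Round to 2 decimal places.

Two-stage DDM. Project D₁…D_5 at 0.148, terminal growth 0.0316, discount at r = 0.161.
D_1 = 2.3190
D_2 = 2.6622
D_3 = 3.0562
D_4 = 3.5085
D_5 = 4.0277
Terminal value at t=5: TV = D_6/(r−g) = 4.1550/(0.161−0.0316) = 32.1098
P₀ = 2.3190/(1+0.161)^1 + 2.6622/(1+0.161)^2 + 3.0562/(1+0.161)^3 + 3.5085/(1+0.161)^4 + 4.0277/(1+0.161)^5 + 32.1098/(1+0.161)^5 = 24.9879

R$24.99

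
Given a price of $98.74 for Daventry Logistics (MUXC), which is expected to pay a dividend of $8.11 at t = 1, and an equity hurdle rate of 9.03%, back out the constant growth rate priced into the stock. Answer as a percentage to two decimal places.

0.82%

From P₀ = D₁/(r − g), the implied growth is g = r − D₁/P₀.
g = 0.0903 − 8.11/98.74 = 0.0903 − 0.08213 = 0.00817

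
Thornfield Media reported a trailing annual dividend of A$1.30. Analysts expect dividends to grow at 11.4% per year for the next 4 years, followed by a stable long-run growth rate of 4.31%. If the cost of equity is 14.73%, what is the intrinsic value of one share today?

A$16.40

Two-stage DDM. Project D₁…D_4 at 0.114, terminal growth 0.0431, discount at r = 0.1473.
D_1 = 1.4482
D_2 = 1.6133
D_3 = 1.7972
D_4 = 2.0021
Terminal value at t=4: TV = D_5/(r−g) = 2.0884/(0.1473−0.0431) = 20.0421
P₀ = 1.4482/(1+0.1473)^1 + 1.6133/(1+0.1473)^2 + 1.7972/(1+0.1473)^3 + 2.0021/(1+0.1473)^4 + 20.0421/(1+0.1473)^4 = 16.4008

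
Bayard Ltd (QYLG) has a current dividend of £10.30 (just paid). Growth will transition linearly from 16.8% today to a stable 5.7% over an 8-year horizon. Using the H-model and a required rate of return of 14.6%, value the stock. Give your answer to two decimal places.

£173.71

H-model: P₀ = D₀[(1+g_L) + H(g_S−g_L)]/(r−g_L), with H = 8/2 = 4.
P₀ = 10.30 × [(1+0.057) + 4×(0.168−0.057)] / (0.146−0.057)
   = 10.30 × 1.5010 / 0.089 = 173.7112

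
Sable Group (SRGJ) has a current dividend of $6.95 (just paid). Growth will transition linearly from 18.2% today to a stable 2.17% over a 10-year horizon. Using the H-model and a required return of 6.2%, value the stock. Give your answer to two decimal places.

$314.42

H-model: P₀ = D₀[(1+g_L) + H(g_S−g_L)]/(r−g_L), with H = 10/2 = 5.
P₀ = 6.95 × [(1+0.0217) + 5×(0.182−0.0217)] / (0.062−0.0217)
   = 6.95 × 1.8232 / 0.0403 = 314.4228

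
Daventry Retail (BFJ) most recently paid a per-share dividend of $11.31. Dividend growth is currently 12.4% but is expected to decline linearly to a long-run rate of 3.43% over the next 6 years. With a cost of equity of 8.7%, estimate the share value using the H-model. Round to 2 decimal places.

$279.72

H-model: P₀ = D₀[(1+g_L) + H(g_S−g_L)]/(r−g_L), with H = 6/2 = 3.
P₀ = 11.31 × [(1+0.0343) + 3×(0.124−0.0343)] / (0.087−0.0343)
   = 11.31 × 1.3034 / 0.0527 = 279.7240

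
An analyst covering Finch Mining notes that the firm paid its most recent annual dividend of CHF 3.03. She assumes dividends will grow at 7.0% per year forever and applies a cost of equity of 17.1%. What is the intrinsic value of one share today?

CHF 32.10

Gordon growth model: P₀ = D₁/(r − g). D₁ = 3.03 × (1 + 0.07) = 3.2421.
P₀ = 3.2421 / (0.171 − 0.07) = 3.2421 / 0.101 = 32.1000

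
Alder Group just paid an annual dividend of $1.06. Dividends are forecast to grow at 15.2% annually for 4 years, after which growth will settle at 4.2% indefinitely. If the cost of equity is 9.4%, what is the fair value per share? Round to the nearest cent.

$30.95

Two-stage DDM. Project D₁…D_4 at 0.152, terminal growth 0.042, discount at r = 0.094.
D_1 = 1.2211
D_2 = 1.4067
D_3 = 1.6206
D_4 = 1.8669
Terminal value at t=4: TV = D_5/(r−g) = 1.9453/(0.094−0.042) = 37.4093
P₀ = 1.2211/(1+0.094)^1 + 1.4067/(1+0.094)^2 + 1.6206/(1+0.094)^3 + 1.8669/(1+0.094)^4 + 37.4093/(1+0.094)^4 = 30.9488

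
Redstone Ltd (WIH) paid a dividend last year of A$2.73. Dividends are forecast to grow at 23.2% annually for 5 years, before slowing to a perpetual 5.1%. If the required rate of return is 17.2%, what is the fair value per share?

Two-stage DDM. Project D₁…D_5 at 0.232, terminal growth 0.051, discount at r = 0.172.
D_1 = 3.3634
D_2 = 4.1437
D_3 = 5.1050
D_4 = 6.2893
D_5 = 7.7485
Terminal value at t=5: TV = D_6/(r−g) = 8.1436/(0.172−0.051) = 67.3029
P₀ = 3.3634/(1+0.172)^1 + 4.1437/(1+0.172)^2 + 5.1050/(1+0.172)^3 + 6.2893/(1+0.172)^4 + 7.7485/(1+0.172)^5 + 67.3029/(1+0.172)^5 = 46.3317

A$46.33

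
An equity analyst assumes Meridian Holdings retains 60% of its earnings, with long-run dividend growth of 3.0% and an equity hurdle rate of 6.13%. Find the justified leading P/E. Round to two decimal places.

Payout ratio b = 1 − 0.60 = 0.40.
Justified leading P/E = b/(r−g) = 0.40/(0.0613−0.03) = 12.7796

12.78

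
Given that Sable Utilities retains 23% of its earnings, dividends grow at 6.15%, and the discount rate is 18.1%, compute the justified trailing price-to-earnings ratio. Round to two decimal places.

6.84

Payout ratio b = 1 − 0.23 = 0.77.
Justified trailing P/E = b(1+g)/(r−g) = 0.77×(1+0.0615)/(0.181−0.0615) = 6.8398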